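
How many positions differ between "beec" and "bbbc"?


Comparing "beec" and "bbbc" position by position:
  Position 0: 'b' vs 'b' => same
  Position 1: 'e' vs 'b' => DIFFER
  Position 2: 'e' vs 'b' => DIFFER
  Position 3: 'c' vs 'c' => same
Positions that differ: 2

2


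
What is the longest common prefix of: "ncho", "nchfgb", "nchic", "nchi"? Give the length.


Words: ncho, nchfgb, nchic, nchi
  Position 0: all 'n' => match
  Position 1: all 'c' => match
  Position 2: all 'h' => match
  Position 3: ('o', 'f', 'i', 'i') => mismatch, stop
LCP = "nch" (length 3)

3


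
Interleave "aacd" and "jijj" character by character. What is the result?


Interleaving "aacd" and "jijj":
  Position 0: 'a' from first, 'j' from second => "aj"
  Position 1: 'a' from first, 'i' from second => "ai"
  Position 2: 'c' from first, 'j' from second => "cj"
  Position 3: 'd' from first, 'j' from second => "dj"
Result: ajaicjdj

ajaicjdj


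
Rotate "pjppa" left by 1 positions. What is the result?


Input: "pjppa", rotate left by 1
First 1 characters: "p"
Remaining characters: "jppa"
Concatenate remaining + first: "jppa" + "p" = "jppap"

jppap


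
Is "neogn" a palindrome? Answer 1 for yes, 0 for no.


Input: neogn
Reversed: ngoen
  Compare pos 0 ('n') with pos 4 ('n'): match
  Compare pos 1 ('e') with pos 3 ('g'): MISMATCH
Result: not a palindrome

0


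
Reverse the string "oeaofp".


Input: oeaofp
Reading characters right to left:
  Position 5: 'p'
  Position 4: 'f'
  Position 3: 'o'
  Position 2: 'a'
  Position 1: 'e'
  Position 0: 'o'
Reversed: pfoaeo

pfoaeo


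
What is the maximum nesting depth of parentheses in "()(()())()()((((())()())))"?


Input: "()(()())()()((((())()())))"
Tracking depth:
  Position 0 '(': depth becomes 1
  Position 1 ')': depth becomes 0
  Position 2 '(': depth becomes 1
  Position 3 '(': depth becomes 2
  Position 4 ')': depth becomes 1
  Position 5 '(': depth becomes 2
  Position 6 ')': depth becomes 1
  Position 7 ')': depth becomes 0
  Position 8 '(': depth becomes 1
  Position 9 ')': depth becomes 0
  Position 10 '(': depth becomes 1
  Position 11 ')': depth becomes 0
  Position 12 '(': depth becomes 1
  Position 13 '(': depth becomes 2
  Position 14 '(': depth becomes 3
  Position 15 '(': depth becomes 4
  Position 16 '(': depth becomes 5
  Position 17 ')': depth becomes 4
  Position 18 ')': depth becomes 3
  Position 19 '(': depth becomes 4
  Position 20 ')': depth becomes 3
  Position 21 '(': depth becomes 4
  Position 22 ')': depth becomes 3
  Position 23 ')': depth becomes 2
  Position 24 ')': depth becomes 1
  Position 25 ')': depth becomes 0
Maximum depth reached: 5

5


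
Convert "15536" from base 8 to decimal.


Input: "15536" in base 8
Positional expansion:
  Digit '1' (value 1) x 8^4 = 4096
  Digit '5' (value 5) x 8^3 = 2560
  Digit '5' (value 5) x 8^2 = 320
  Digit '3' (value 3) x 8^1 = 24
  Digit '6' (value 6) x 8^0 = 6
Sum = 7006

7006


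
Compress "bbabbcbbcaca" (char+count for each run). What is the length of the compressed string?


Input: bbabbcbbcaca
Runs:
  'b' x 2 => "b2"
  'a' x 1 => "a1"
  'b' x 2 => "b2"
  'c' x 1 => "c1"
  'b' x 2 => "b2"
  'c' x 1 => "c1"
  'a' x 1 => "a1"
  'c' x 1 => "c1"
  'a' x 1 => "a1"
Compressed: "b2a1b2c1b2c1a1c1a1"
Compressed length: 18

18


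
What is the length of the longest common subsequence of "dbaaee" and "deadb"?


LCS of "dbaaee" and "deadb"
DP table:
           d    e    a    d    b
      0    0    0    0    0    0
  d   0    1    1    1    1    1
  b   0    1    1    1    1    2
  a   0    1    1    2    2    2
  a   0    1    1    2    2    2
  e   0    1    2    2    2    2
  e   0    1    2    2    2    2
LCS length = dp[6][5] = 2

2


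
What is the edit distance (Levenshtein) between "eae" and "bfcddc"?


Computing edit distance: "eae" -> "bfcddc"
DP table:
           b    f    c    d    d    c
      0    1    2    3    4    5    6
  e   1    1    2    3    4    5    6
  a   2    2    2    3    4    5    6
  e   3    3    3    3    4    5    6
Edit distance = dp[3][6] = 6

6


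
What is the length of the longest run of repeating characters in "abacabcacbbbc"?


Input: "abacabcacbbbc"
Scanning for longest run:
  Position 1 ('b'): new char, reset run to 1
  Position 2 ('a'): new char, reset run to 1
  Position 3 ('c'): new char, reset run to 1
  Position 4 ('a'): new char, reset run to 1
  Position 5 ('b'): new char, reset run to 1
  Position 6 ('c'): new char, reset run to 1
  Position 7 ('a'): new char, reset run to 1
  Position 8 ('c'): new char, reset run to 1
  Position 9 ('b'): new char, reset run to 1
  Position 10 ('b'): continues run of 'b', length=2
  Position 11 ('b'): continues run of 'b', length=3
  Position 12 ('c'): new char, reset run to 1
Longest run: 'b' with length 3

3


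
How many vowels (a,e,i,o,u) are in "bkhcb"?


Input: bkhcb
Checking each character:
  'b' at position 0: consonant
  'k' at position 1: consonant
  'h' at position 2: consonant
  'c' at position 3: consonant
  'b' at position 4: consonant
Total vowels: 0

0


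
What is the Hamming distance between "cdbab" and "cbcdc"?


Comparing "cdbab" and "cbcdc" position by position:
  Position 0: 'c' vs 'c' => same
  Position 1: 'd' vs 'b' => differ
  Position 2: 'b' vs 'c' => differ
  Position 3: 'a' vs 'd' => differ
  Position 4: 'b' vs 'c' => differ
Total differences (Hamming distance): 4

4


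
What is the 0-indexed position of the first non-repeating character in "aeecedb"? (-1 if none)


Input: aeecedb
Character frequencies:
  'a': 1
  'b': 1
  'c': 1
  'd': 1
  'e': 3
Scanning left to right for freq == 1:
  Position 0 ('a'): unique! => answer = 0

0


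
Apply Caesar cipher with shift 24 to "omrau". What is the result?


Caesar cipher: shift "omrau" by 24
  'o' (pos 14) + 24 = pos 12 = 'm'
  'm' (pos 12) + 24 = pos 10 = 'k'
  'r' (pos 17) + 24 = pos 15 = 'p'
  'a' (pos 0) + 24 = pos 24 = 'y'
  'u' (pos 20) + 24 = pos 18 = 's'
Result: mkpys

mkpys


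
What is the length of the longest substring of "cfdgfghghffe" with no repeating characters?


Input: "cfdgfghghffe"
Sliding window (track last position of each char):
  Position 0 ('c'): window [0,0] length 1 -- new best
  Position 1 ('f'): window [0,1] length 2 -- new best
  Position 2 ('d'): window [0,2] length 3 -- new best
  Position 3 ('g'): window [0,3] length 4 -- new best
  Position 4 ('f'): repeat (last at 1), move window start to 2
  Position 4 ('f'): window [2,4] length 3
  Position 5 ('g'): repeat (last at 3), move window start to 4
  Position 5 ('g'): window [4,5] length 2
  Position 6 ('h'): window [4,6] length 3
  Position 7 ('g'): repeat (last at 5), move window start to 6
  Position 7 ('g'): window [6,7] length 2
  Position 8 ('h'): repeat (last at 6), move window start to 7
  Position 8 ('h'): window [7,8] length 2
  Position 9 ('f'): window [7,9] length 3
  Position 10 ('f'): repeat (last at 9), move window start to 10
  Position 10 ('f'): window [10,10] length 1
  Position 11 ('e'): window [10,11] length 2
Longest substring with no repeats: "cfdg" with length 4

4


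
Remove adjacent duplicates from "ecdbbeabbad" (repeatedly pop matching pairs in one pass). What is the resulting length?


Input: ecdbbeabbad
Stack-based adjacent duplicate removal:
  Read 'e': push. Stack: e
  Read 'c': push. Stack: ec
  Read 'd': push. Stack: ecd
  Read 'b': push. Stack: ecdb
  Read 'b': matches stack top 'b' => pop. Stack: ecd
  Read 'e': push. Stack: ecde
  Read 'a': push. Stack: ecdea
  Read 'b': push. Stack: ecdeab
  Read 'b': matches stack top 'b' => pop. Stack: ecdea
  Read 'a': matches stack top 'a' => pop. Stack: ecde
  Read 'd': push. Stack: ecded
Final stack: "ecded" (length 5)

5


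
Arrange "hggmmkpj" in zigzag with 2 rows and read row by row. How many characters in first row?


Zigzag "hggmmkpj" into 2 rows:
Placing characters:
  'h' => row 0
  'g' => row 1
  'g' => row 0
  'm' => row 1
  'm' => row 0
  'k' => row 1
  'p' => row 0
  'j' => row 1
Rows:
  Row 0: "hgmp"
  Row 1: "gmkj"
First row length: 4

4


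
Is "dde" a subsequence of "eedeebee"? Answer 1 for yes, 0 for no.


Check if "dde" is a subsequence of "eedeebee"
Greedy scan:
  Position 0 ('e'): no match needed
  Position 1 ('e'): no match needed
  Position 2 ('d'): matches sub[0] = 'd'
  Position 3 ('e'): no match needed
  Position 4 ('e'): no match needed
  Position 5 ('b'): no match needed
  Position 6 ('e'): no match needed
  Position 7 ('e'): no match needed
Only matched 1/3 characters => not a subsequence

0


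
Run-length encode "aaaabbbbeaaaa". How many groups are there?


Input: aaaabbbbeaaaa
Scanning for consecutive runs:
  Group 1: 'a' x 4 (positions 0-3)
  Group 2: 'b' x 4 (positions 4-7)
  Group 3: 'e' x 1 (positions 8-8)
  Group 4: 'a' x 4 (positions 9-12)
Total groups: 4

4


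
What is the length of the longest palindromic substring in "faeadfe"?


Input: "faeadfe"
Checking substrings for palindromes:
  [1:4] "aea" (len 3) => palindrome
Longest palindromic substring: "aea" with length 3

3


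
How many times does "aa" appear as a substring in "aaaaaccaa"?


Searching for "aa" in "aaaaaccaa"
Scanning each position:
  Position 0: "aa" => MATCH
  Position 1: "aa" => MATCH
  Position 2: "aa" => MATCH
  Position 3: "aa" => MATCH
  Position 4: "ac" => no
  Position 5: "cc" => no
  Position 6: "ca" => no
  Position 7: "aa" => MATCH
Total occurrences: 5

5


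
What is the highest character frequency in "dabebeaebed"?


Input: dabebeaebed
Character counts:
  'a': 2
  'b': 3
  'd': 2
  'e': 4
Maximum frequency: 4

4


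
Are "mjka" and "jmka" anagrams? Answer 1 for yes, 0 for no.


Strings: "mjka", "jmka"
Sorted first:  ajkm
Sorted second: ajkm
Sorted forms match => anagrams

1


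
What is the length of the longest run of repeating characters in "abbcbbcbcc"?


Input: "abbcbbcbcc"
Scanning for longest run:
  Position 1 ('b'): new char, reset run to 1
  Position 2 ('b'): continues run of 'b', length=2
  Position 3 ('c'): new char, reset run to 1
  Position 4 ('b'): new char, reset run to 1
  Position 5 ('b'): continues run of 'b', length=2
  Position 6 ('c'): new char, reset run to 1
  Position 7 ('b'): new char, reset run to 1
  Position 8 ('c'): new char, reset run to 1
  Position 9 ('c'): continues run of 'c', length=2
Longest run: 'b' with length 2

2


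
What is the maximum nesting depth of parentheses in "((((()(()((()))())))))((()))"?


Input: "((((()(()((()))())))))((()))"
Tracking depth:
  Position 0 '(': depth becomes 1
  Position 1 '(': depth becomes 2
  Position 2 '(': depth becomes 3
  Position 3 '(': depth becomes 4
  Position 4 '(': depth becomes 5
  Position 5 ')': depth becomes 4
  Position 6 '(': depth becomes 5
  Position 7 '(': depth becomes 6
  Position 8 ')': depth becomes 5
  Position 9 '(': depth becomes 6
  Position 10 '(': depth becomes 7
  Position 11 '(': depth becomes 8
  Position 12 ')': depth becomes 7
  Position 13 ')': depth becomes 6
  Position 14 ')': depth becomes 5
  Position 15 '(': depth becomes 6
  Position 16 ')': depth becomes 5
  Position 17 ')': depth becomes 4
  Position 18 ')': depth becomes 3
  Position 19 ')': depth becomes 2
  Position 20 ')': depth becomes 1
  Position 21 ')': depth becomes 0
  Position 22 '(': depth becomes 1
  Position 23 '(': depth becomes 2
  Position 24 '(': depth becomes 3
  Position 25 ')': depth becomes 2
  Position 26 ')': depth becomes 1
  Position 27 ')': depth becomes 0
Maximum depth reached: 8

8


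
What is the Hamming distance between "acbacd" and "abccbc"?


Comparing "acbacd" and "abccbc" position by position:
  Position 0: 'a' vs 'a' => same
  Position 1: 'c' vs 'b' => differ
  Position 2: 'b' vs 'c' => differ
  Position 3: 'a' vs 'c' => differ
  Position 4: 'c' vs 'b' => differ
  Position 5: 'd' vs 'c' => differ
Total differences (Hamming distance): 5

5


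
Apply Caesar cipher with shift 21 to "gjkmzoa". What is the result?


Caesar cipher: shift "gjkmzoa" by 21
  'g' (pos 6) + 21 = pos 1 = 'b'
  'j' (pos 9) + 21 = pos 4 = 'e'
  'k' (pos 10) + 21 = pos 5 = 'f'
  'm' (pos 12) + 21 = pos 7 = 'h'
  'z' (pos 25) + 21 = pos 20 = 'u'
  'o' (pos 14) + 21 = pos 9 = 'j'
  'a' (pos 0) + 21 = pos 21 = 'v'
Result: befhujv

befhujv


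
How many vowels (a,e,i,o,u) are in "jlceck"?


Input: jlceck
Checking each character:
  'j' at position 0: consonant
  'l' at position 1: consonant
  'c' at position 2: consonant
  'e' at position 3: vowel (running total: 1)
  'c' at position 4: consonant
  'k' at position 5: consonant
Total vowels: 1

1


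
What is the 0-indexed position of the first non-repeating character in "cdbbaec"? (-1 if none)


Input: cdbbaec
Character frequencies:
  'a': 1
  'b': 2
  'c': 2
  'd': 1
  'e': 1
Scanning left to right for freq == 1:
  Position 0 ('c'): freq=2, skip
  Position 1 ('d'): unique! => answer = 1

1


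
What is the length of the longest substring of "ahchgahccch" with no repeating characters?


Input: "ahchgahccch"
Sliding window (track last position of each char):
  Position 0 ('a'): window [0,0] length 1 -- new best
  Position 1 ('h'): window [0,1] length 2 -- new best
  Position 2 ('c'): window [0,2] length 3 -- new best
  Position 3 ('h'): repeat (last at 1), move window start to 2
  Position 3 ('h'): window [2,3] length 2
  Position 4 ('g'): window [2,4] length 3
  Position 5 ('a'): window [2,5] length 4 -- new best
  Position 6 ('h'): repeat (last at 3), move window start to 4
  Position 6 ('h'): window [4,6] length 3
  Position 7 ('c'): window [4,7] length 4
  Position 8 ('c'): repeat (last at 7), move window start to 8
  Position 8 ('c'): window [8,8] length 1
  Position 9 ('c'): repeat (last at 8), move window start to 9
  Position 9 ('c'): window [9,9] length 1
  Position 10 ('h'): window [9,10] length 2
Longest substring with no repeats: "chga" with length 4

4


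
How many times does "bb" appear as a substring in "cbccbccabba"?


Searching for "bb" in "cbccbccabba"
Scanning each position:
  Position 0: "cb" => no
  Position 1: "bc" => no
  Position 2: "cc" => no
  Position 3: "cb" => no
  Position 4: "bc" => no
  Position 5: "cc" => no
  Position 6: "ca" => no
  Position 7: "ab" => no
  Position 8: "bb" => MATCH
  Position 9: "ba" => no
Total occurrences: 1

1


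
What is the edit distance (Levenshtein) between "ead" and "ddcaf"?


Computing edit distance: "ead" -> "ddcaf"
DP table:
           d    d    c    a    f
      0    1    2    3    4    5
  e   1    1    2    3    4    5
  a   2    2    2    3    3    4
  d   3    2    2    3    4    4
Edit distance = dp[3][5] = 4

4


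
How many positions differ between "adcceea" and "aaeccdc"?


Comparing "adcceea" and "aaeccdc" position by position:
  Position 0: 'a' vs 'a' => same
  Position 1: 'd' vs 'a' => DIFFER
  Position 2: 'c' vs 'e' => DIFFER
  Position 3: 'c' vs 'c' => same
  Position 4: 'e' vs 'c' => DIFFER
  Position 5: 'e' vs 'd' => DIFFER
  Position 6: 'a' vs 'c' => DIFFER
Positions that differ: 5

5


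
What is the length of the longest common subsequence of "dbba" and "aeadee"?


LCS of "dbba" and "aeadee"
DP table:
           a    e    a    d    e    e
      0    0    0    0    0    0    0
  d   0    0    0    0    1    1    1
  b   0    0    0    0    1    1    1
  b   0    0    0    0    1    1    1
  a   0    1    1    1    1    1    1
LCS length = dp[4][6] = 1

1


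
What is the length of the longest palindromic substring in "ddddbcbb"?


Input: "ddddbcbb"
Checking substrings for palindromes:
  [0:4] "dddd" (len 4) => palindrome
  [0:3] "ddd" (len 3) => palindrome
  [1:4] "ddd" (len 3) => palindrome
  [4:7] "bcb" (len 3) => palindrome
  [0:2] "dd" (len 2) => palindrome
  [1:3] "dd" (len 2) => palindrome
Longest palindromic substring: "dddd" with length 4

4


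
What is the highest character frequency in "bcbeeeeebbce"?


Input: bcbeeeeebbce
Character counts:
  'b': 4
  'c': 2
  'e': 6
Maximum frequency: 6

6


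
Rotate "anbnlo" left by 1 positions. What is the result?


Input: "anbnlo", rotate left by 1
First 1 characters: "a"
Remaining characters: "nbnlo"
Concatenate remaining + first: "nbnlo" + "a" = "nbnloa"

nbnloa


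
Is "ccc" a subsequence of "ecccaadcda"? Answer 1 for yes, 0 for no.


Check if "ccc" is a subsequence of "ecccaadcda"
Greedy scan:
  Position 0 ('e'): no match needed
  Position 1 ('c'): matches sub[0] = 'c'
  Position 2 ('c'): matches sub[1] = 'c'
  Position 3 ('c'): matches sub[2] = 'c'
  Position 4 ('a'): no match needed
  Position 5 ('a'): no match needed
  Position 6 ('d'): no match needed
  Position 7 ('c'): no match needed
  Position 8 ('d'): no match needed
  Position 9 ('a'): no match needed
All 3 characters matched => is a subsequence

1


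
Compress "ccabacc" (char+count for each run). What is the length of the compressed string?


Input: ccabacc
Runs:
  'c' x 2 => "c2"
  'a' x 1 => "a1"
  'b' x 1 => "b1"
  'a' x 1 => "a1"
  'c' x 2 => "c2"
Compressed: "c2a1b1a1c2"
Compressed length: 10

10


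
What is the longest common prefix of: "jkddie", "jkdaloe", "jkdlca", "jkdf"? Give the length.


Words: jkddie, jkdaloe, jkdlca, jkdf
  Position 0: all 'j' => match
  Position 1: all 'k' => match
  Position 2: all 'd' => match
  Position 3: ('d', 'a', 'l', 'f') => mismatch, stop
LCP = "jkd" (length 3)

3


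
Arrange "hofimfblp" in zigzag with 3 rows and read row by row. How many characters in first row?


Zigzag "hofimfblp" into 3 rows:
Placing characters:
  'h' => row 0
  'o' => row 1
  'f' => row 2
  'i' => row 1
  'm' => row 0
  'f' => row 1
  'b' => row 2
  'l' => row 1
  'p' => row 0
Rows:
  Row 0: "hmp"
  Row 1: "oifl"
  Row 2: "fb"
First row length: 3

3


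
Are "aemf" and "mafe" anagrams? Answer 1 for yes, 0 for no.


Strings: "aemf", "mafe"
Sorted first:  aefm
Sorted second: aefm
Sorted forms match => anagrams

1


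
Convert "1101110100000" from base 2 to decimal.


Input: "1101110100000" in base 2
Positional expansion:
  Digit '1' (value 1) x 2^12 = 4096
  Digit '1' (value 1) x 2^11 = 2048
  Digit '0' (value 0) x 2^10 = 0
  Digit '1' (value 1) x 2^9 = 512
  Digit '1' (value 1) x 2^8 = 256
  Digit '1' (value 1) x 2^7 = 128
  Digit '0' (value 0) x 2^6 = 0
  Digit '1' (value 1) x 2^5 = 32
  Digit '0' (value 0) x 2^4 = 0
  Digit '0' (value 0) x 2^3 = 0
  Digit '0' (value 0) x 2^2 = 0
  Digit '0' (value 0) x 2^1 = 0
  Digit '0' (value 0) x 2^0 = 0
Sum = 7072

7072


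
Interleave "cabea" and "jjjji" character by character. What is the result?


Interleaving "cabea" and "jjjji":
  Position 0: 'c' from first, 'j' from second => "cj"
  Position 1: 'a' from first, 'j' from second => "aj"
  Position 2: 'b' from first, 'j' from second => "bj"
  Position 3: 'e' from first, 'j' from second => "ej"
  Position 4: 'a' from first, 'i' from second => "ai"
Result: cjajbjejai

cjajbjejai


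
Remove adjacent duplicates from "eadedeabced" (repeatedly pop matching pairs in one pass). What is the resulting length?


Input: eadedeabced
Stack-based adjacent duplicate removal:
  Read 'e': push. Stack: e
  Read 'a': push. Stack: ea
  Read 'd': push. Stack: ead
  Read 'e': push. Stack: eade
  Read 'd': push. Stack: eaded
  Read 'e': push. Stack: eadede
  Read 'a': push. Stack: eadedea
  Read 'b': push. Stack: eadedeab
  Read 'c': push. Stack: eadedeabc
  Read 'e': push. Stack: eadedeabce
  Read 'd': push. Stack: eadedeabced
Final stack: "eadedeabced" (length 11)

11


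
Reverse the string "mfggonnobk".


Input: mfggonnobk
Reading characters right to left:
  Position 9: 'k'
  Position 8: 'b'
  Position 7: 'o'
  Position 6: 'n'
  Position 5: 'n'
  Position 4: 'o'
  Position 3: 'g'
  Position 2: 'g'
  Position 1: 'f'
  Position 0: 'm'
Reversed: kbonnoggfm

kbonnoggfm


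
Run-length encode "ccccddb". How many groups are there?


Input: ccccddb
Scanning for consecutive runs:
  Group 1: 'c' x 4 (positions 0-3)
  Group 2: 'd' x 2 (positions 4-5)
  Group 3: 'b' x 1 (positions 6-6)
Total groups: 3

3


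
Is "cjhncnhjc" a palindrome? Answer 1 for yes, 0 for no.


Input: cjhncnhjc
Reversed: cjhncnhjc
  Compare pos 0 ('c') with pos 8 ('c'): match
  Compare pos 1 ('j') with pos 7 ('j'): match
  Compare pos 2 ('h') with pos 6 ('h'): match
  Compare pos 3 ('n') with pos 5 ('n'): match
Result: palindrome

1


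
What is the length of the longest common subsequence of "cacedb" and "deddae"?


LCS of "cacedb" and "deddae"
DP table:
           d    e    d    d    a    e
      0    0    0    0    0    0    0
  c   0    0    0    0    0    0    0
  a   0    0    0    0    0    1    1
  c   0    0    0    0    0    1    1
  e   0    0    1    1    1    1    2
  d   0    1    1    2    2    2    2
  b   0    1    1    2    2    2    2
LCS length = dp[6][6] = 2

2


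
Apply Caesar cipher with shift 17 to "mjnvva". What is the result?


Caesar cipher: shift "mjnvva" by 17
  'm' (pos 12) + 17 = pos 3 = 'd'
  'j' (pos 9) + 17 = pos 0 = 'a'
  'n' (pos 13) + 17 = pos 4 = 'e'
  'v' (pos 21) + 17 = pos 12 = 'm'
  'v' (pos 21) + 17 = pos 12 = 'm'
  'a' (pos 0) + 17 = pos 17 = 'r'
Result: daemmr

daemmr


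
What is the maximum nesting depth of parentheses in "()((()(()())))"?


Input: "()((()(()())))"
Tracking depth:
  Position 0 '(': depth becomes 1
  Position 1 ')': depth becomes 0
  Position 2 '(': depth becomes 1
  Position 3 '(': depth becomes 2
  Position 4 '(': depth becomes 3
  Position 5 ')': depth becomes 2
  Position 6 '(': depth becomes 3
  Position 7 '(': depth becomes 4
  Position 8 ')': depth becomes 3
  Position 9 '(': depth becomes 4
  Position 10 ')': depth becomes 3
  Position 11 ')': depth becomes 2
  Position 12 ')': depth becomes 1
  Position 13 ')': depth becomes 0
Maximum depth reached: 4

4


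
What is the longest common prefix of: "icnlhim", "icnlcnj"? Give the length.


Words: icnlhim, icnlcnj
  Position 0: all 'i' => match
  Position 1: all 'c' => match
  Position 2: all 'n' => match
  Position 3: all 'l' => match
  Position 4: ('h', 'c') => mismatch, stop
LCP = "icnl" (length 4)

4


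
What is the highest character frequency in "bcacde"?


Input: bcacde
Character counts:
  'a': 1
  'b': 1
  'c': 2
  'd': 1
  'e': 1
Maximum frequency: 2

2


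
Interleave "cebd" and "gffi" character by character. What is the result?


Interleaving "cebd" and "gffi":
  Position 0: 'c' from first, 'g' from second => "cg"
  Position 1: 'e' from first, 'f' from second => "ef"
  Position 2: 'b' from first, 'f' from second => "bf"
  Position 3: 'd' from first, 'i' from second => "di"
Result: cgefbfdi

cgefbfdi


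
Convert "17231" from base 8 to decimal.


Input: "17231" in base 8
Positional expansion:
  Digit '1' (value 1) x 8^4 = 4096
  Digit '7' (value 7) x 8^3 = 3584
  Digit '2' (value 2) x 8^2 = 128
  Digit '3' (value 3) x 8^1 = 24
  Digit '1' (value 1) x 8^0 = 1
Sum = 7833

7833


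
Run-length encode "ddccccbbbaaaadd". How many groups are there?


Input: ddccccbbbaaaadd
Scanning for consecutive runs:
  Group 1: 'd' x 2 (positions 0-1)
  Group 2: 'c' x 4 (positions 2-5)
  Group 3: 'b' x 3 (positions 6-8)
  Group 4: 'a' x 4 (positions 9-12)
  Group 5: 'd' x 2 (positions 13-14)
Total groups: 5

5


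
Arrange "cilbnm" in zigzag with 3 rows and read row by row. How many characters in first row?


Zigzag "cilbnm" into 3 rows:
Placing characters:
  'c' => row 0
  'i' => row 1
  'l' => row 2
  'b' => row 1
  'n' => row 0
  'm' => row 1
Rows:
  Row 0: "cn"
  Row 1: "ibm"
  Row 2: "l"
First row length: 2

2


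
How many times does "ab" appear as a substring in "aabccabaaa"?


Searching for "ab" in "aabccabaaa"
Scanning each position:
  Position 0: "aa" => no
  Position 1: "ab" => MATCH
  Position 2: "bc" => no
  Position 3: "cc" => no
  Position 4: "ca" => no
  Position 5: "ab" => MATCH
  Position 6: "ba" => no
  Position 7: "aa" => no
  Position 8: "aa" => no
Total occurrences: 2

2


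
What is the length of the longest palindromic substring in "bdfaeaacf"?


Input: "bdfaeaacf"
Checking substrings for palindromes:
  [3:6] "aea" (len 3) => palindrome
  [5:7] "aa" (len 2) => palindrome
Longest palindromic substring: "aea" with length 3

3


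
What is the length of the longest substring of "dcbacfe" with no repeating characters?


Input: "dcbacfe"
Sliding window (track last position of each char):
  Position 0 ('d'): window [0,0] length 1 -- new best
  Position 1 ('c'): window [0,1] length 2 -- new best
  Position 2 ('b'): window [0,2] length 3 -- new best
  Position 3 ('a'): window [0,3] length 4 -- new best
  Position 4 ('c'): repeat (last at 1), move window start to 2
  Position 4 ('c'): window [2,4] length 3
  Position 5 ('f'): window [2,5] length 4
  Position 6 ('e'): window [2,6] length 5 -- new best
Longest substring with no repeats: "bacfe" with length 5

5


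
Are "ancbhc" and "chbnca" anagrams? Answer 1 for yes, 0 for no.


Strings: "ancbhc", "chbnca"
Sorted first:  abcchn
Sorted second: abcchn
Sorted forms match => anagrams

1


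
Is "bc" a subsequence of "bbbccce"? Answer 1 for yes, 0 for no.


Check if "bc" is a subsequence of "bbbccce"
Greedy scan:
  Position 0 ('b'): matches sub[0] = 'b'
  Position 1 ('b'): no match needed
  Position 2 ('b'): no match needed
  Position 3 ('c'): matches sub[1] = 'c'
  Position 4 ('c'): no match needed
  Position 5 ('c'): no match needed
  Position 6 ('e'): no match needed
All 2 characters matched => is a subsequence

1


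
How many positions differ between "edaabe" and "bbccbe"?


Comparing "edaabe" and "bbccbe" position by position:
  Position 0: 'e' vs 'b' => DIFFER
  Position 1: 'd' vs 'b' => DIFFER
  Position 2: 'a' vs 'c' => DIFFER
  Position 3: 'a' vs 'c' => DIFFER
  Position 4: 'b' vs 'b' => same
  Position 5: 'e' vs 'e' => same
Positions that differ: 4

4


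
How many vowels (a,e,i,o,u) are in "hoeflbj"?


Input: hoeflbj
Checking each character:
  'h' at position 0: consonant
  'o' at position 1: vowel (running total: 1)
  'e' at position 2: vowel (running total: 2)
  'f' at position 3: consonant
  'l' at position 4: consonant
  'b' at position 5: consonant
  'j' at position 6: consonant
Total vowels: 2

2


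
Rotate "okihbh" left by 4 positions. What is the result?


Input: "okihbh", rotate left by 4
First 4 characters: "okih"
Remaining characters: "bh"
Concatenate remaining + first: "bh" + "okih" = "bhokih"

bhokih


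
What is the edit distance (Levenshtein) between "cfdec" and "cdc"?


Computing edit distance: "cfdec" -> "cdc"
DP table:
           c    d    c
      0    1    2    3
  c   1    0    1    2
  f   2    1    1    2
  d   3    2    1    2
  e   4    3    2    2
  c   5    4    3    2
Edit distance = dp[5][3] = 2

2


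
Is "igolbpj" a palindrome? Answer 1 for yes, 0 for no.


Input: igolbpj
Reversed: jpblogi
  Compare pos 0 ('i') with pos 6 ('j'): MISMATCH
  Compare pos 1 ('g') with pos 5 ('p'): MISMATCH
  Compare pos 2 ('o') with pos 4 ('b'): MISMATCH
Result: not a palindrome

0


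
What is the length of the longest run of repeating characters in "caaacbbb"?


Input: "caaacbbb"
Scanning for longest run:
  Position 1 ('a'): new char, reset run to 1
  Position 2 ('a'): continues run of 'a', length=2
  Position 3 ('a'): continues run of 'a', length=3
  Position 4 ('c'): new char, reset run to 1
  Position 5 ('b'): new char, reset run to 1
  Position 6 ('b'): continues run of 'b', length=2
  Position 7 ('b'): continues run of 'b', length=3
Longest run: 'a' with length 3

3


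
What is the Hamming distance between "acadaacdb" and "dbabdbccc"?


Comparing "acadaacdb" and "dbabdbccc" position by position:
  Position 0: 'a' vs 'd' => differ
  Position 1: 'c' vs 'b' => differ
  Position 2: 'a' vs 'a' => same
  Position 3: 'd' vs 'b' => differ
  Position 4: 'a' vs 'd' => differ
  Position 5: 'a' vs 'b' => differ
  Position 6: 'c' vs 'c' => same
  Position 7: 'd' vs 'c' => differ
  Position 8: 'b' vs 'c' => differ
Total differences (Hamming distance): 7

7


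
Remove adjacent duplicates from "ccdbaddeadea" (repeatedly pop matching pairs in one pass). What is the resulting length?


Input: ccdbaddeadea
Stack-based adjacent duplicate removal:
  Read 'c': push. Stack: c
  Read 'c': matches stack top 'c' => pop. Stack: (empty)
  Read 'd': push. Stack: d
  Read 'b': push. Stack: db
  Read 'a': push. Stack: dba
  Read 'd': push. Stack: dbad
  Read 'd': matches stack top 'd' => pop. Stack: dba
  Read 'e': push. Stack: dbae
  Read 'a': push. Stack: dbaea
  Read 'd': push. Stack: dbaead
  Read 'e': push. Stack: dbaeade
  Read 'a': push. Stack: dbaeadea
Final stack: "dbaeadea" (length 8)

8


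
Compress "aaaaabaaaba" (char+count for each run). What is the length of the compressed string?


Input: aaaaabaaaba
Runs:
  'a' x 5 => "a5"
  'b' x 1 => "b1"
  'a' x 3 => "a3"
  'b' x 1 => "b1"
  'a' x 1 => "a1"
Compressed: "a5b1a3b1a1"
Compressed length: 10

10


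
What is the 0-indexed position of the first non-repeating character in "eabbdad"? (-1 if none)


Input: eabbdad
Character frequencies:
  'a': 2
  'b': 2
  'd': 2
  'e': 1
Scanning left to right for freq == 1:
  Position 0 ('e'): unique! => answer = 0

0


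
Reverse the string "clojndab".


Input: clojndab
Reading characters right to left:
  Position 7: 'b'
  Position 6: 'a'
  Position 5: 'd'
  Position 4: 'n'
  Position 3: 'j'
  Position 2: 'o'
  Position 1: 'l'
  Position 0: 'c'
Reversed: badnjolc

badnjolc


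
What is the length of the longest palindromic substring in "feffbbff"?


Input: "feffbbff"
Checking substrings for palindromes:
  [2:8] "ffbbff" (len 6) => palindrome
  [3:7] "fbbf" (len 4) => palindrome
  [0:3] "fef" (len 3) => palindrome
  [2:4] "ff" (len 2) => palindrome
  [4:6] "bb" (len 2) => palindrome
  [6:8] "ff" (len 2) => palindrome
Longest palindromic substring: "ffbbff" with length 6

6


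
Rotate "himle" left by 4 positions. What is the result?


Input: "himle", rotate left by 4
First 4 characters: "himl"
Remaining characters: "e"
Concatenate remaining + first: "e" + "himl" = "ehiml"

ehiml


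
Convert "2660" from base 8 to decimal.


Input: "2660" in base 8
Positional expansion:
  Digit '2' (value 2) x 8^3 = 1024
  Digit '6' (value 6) x 8^2 = 384
  Digit '6' (value 6) x 8^1 = 48
  Digit '0' (value 0) x 8^0 = 0
Sum = 1456

1456


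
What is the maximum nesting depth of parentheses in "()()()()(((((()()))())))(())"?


Input: "()()()()(((((()()))())))(())"
Tracking depth:
  Position 0 '(': depth becomes 1
  Position 1 ')': depth becomes 0
  Position 2 '(': depth becomes 1
  Position 3 ')': depth becomes 0
  Position 4 '(': depth becomes 1
  Position 5 ')': depth becomes 0
  Position 6 '(': depth becomes 1
  Position 7 ')': depth becomes 0
  Position 8 '(': depth becomes 1
  Position 9 '(': depth becomes 2
  Position 10 '(': depth becomes 3
  Position 11 '(': depth becomes 4
  Position 12 '(': depth becomes 5
  Position 13 '(': depth becomes 6
  Position 14 ')': depth becomes 5
  Position 15 '(': depth becomes 6
  Position 16 ')': depth becomes 5
  Position 17 ')': depth becomes 4
  Position 18 ')': depth becomes 3
  Position 19 '(': depth becomes 4
  Position 20 ')': depth becomes 3
  Position 21 ')': depth becomes 2
  Position 22 ')': depth becomes 1
  Position 23 ')': depth becomes 0
  Position 24 '(': depth becomes 1
  Position 25 '(': depth becomes 2
  Position 26 ')': depth becomes 1
  Position 27 ')': depth becomes 0
Maximum depth reached: 6

6


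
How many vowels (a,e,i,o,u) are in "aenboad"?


Input: aenboad
Checking each character:
  'a' at position 0: vowel (running total: 1)
  'e' at position 1: vowel (running total: 2)
  'n' at position 2: consonant
  'b' at position 3: consonant
  'o' at position 4: vowel (running total: 3)
  'a' at position 5: vowel (running total: 4)
  'd' at position 6: consonant
Total vowels: 4

4


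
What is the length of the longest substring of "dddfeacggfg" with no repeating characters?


Input: "dddfeacggfg"
Sliding window (track last position of each char):
  Position 0 ('d'): window [0,0] length 1 -- new best
  Position 1 ('d'): repeat (last at 0), move window start to 1
  Position 1 ('d'): window [1,1] length 1
  Position 2 ('d'): repeat (last at 1), move window start to 2
  Position 2 ('d'): window [2,2] length 1
  Position 3 ('f'): window [2,3] length 2 -- new best
  Position 4 ('e'): window [2,4] length 3 -- new best
  Position 5 ('a'): window [2,5] length 4 -- new best
  Position 6 ('c'): window [2,6] length 5 -- new best
  Position 7 ('g'): window [2,7] length 6 -- new best
  Position 8 ('g'): repeat (last at 7), move window start to 8
  Position 8 ('g'): window [8,8] length 1
  Position 9 ('f'): window [8,9] length 2
  Position 10 ('g'): repeat (last at 8), move window start to 9
  Position 10 ('g'): window [9,10] length 2
Longest substring with no repeats: "dfeacg" with length 6

6


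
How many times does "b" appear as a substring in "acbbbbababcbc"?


Searching for "b" in "acbbbbababcbc"
Scanning each position:
  Position 0: "a" => no
  Position 1: "c" => no
  Position 2: "b" => MATCH
  Position 3: "b" => MATCH
  Position 4: "b" => MATCH
  Position 5: "b" => MATCH
  Position 6: "a" => no
  Position 7: "b" => MATCH
  Position 8: "a" => no
  Position 9: "b" => MATCH
  Position 10: "c" => no
  Position 11: "b" => MATCH
  Position 12: "c" => no
Total occurrences: 7

7


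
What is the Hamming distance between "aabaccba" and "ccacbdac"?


Comparing "aabaccba" and "ccacbdac" position by position:
  Position 0: 'a' vs 'c' => differ
  Position 1: 'a' vs 'c' => differ
  Position 2: 'b' vs 'a' => differ
  Position 3: 'a' vs 'c' => differ
  Position 4: 'c' vs 'b' => differ
  Position 5: 'c' vs 'd' => differ
  Position 6: 'b' vs 'a' => differ
  Position 7: 'a' vs 'c' => differ
Total differences (Hamming distance): 8

8


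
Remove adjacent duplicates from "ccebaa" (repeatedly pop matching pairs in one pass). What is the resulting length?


Input: ccebaa
Stack-based adjacent duplicate removal:
  Read 'c': push. Stack: c
  Read 'c': matches stack top 'c' => pop. Stack: (empty)
  Read 'e': push. Stack: e
  Read 'b': push. Stack: eb
  Read 'a': push. Stack: eba
  Read 'a': matches stack top 'a' => pop. Stack: eb
Final stack: "eb" (length 2)

2


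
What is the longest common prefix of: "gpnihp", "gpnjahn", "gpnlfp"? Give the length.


Words: gpnihp, gpnjahn, gpnlfp
  Position 0: all 'g' => match
  Position 1: all 'p' => match
  Position 2: all 'n' => match
  Position 3: ('i', 'j', 'l') => mismatch, stop
LCP = "gpn" (length 3)

3


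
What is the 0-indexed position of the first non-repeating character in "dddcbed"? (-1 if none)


Input: dddcbed
Character frequencies:
  'b': 1
  'c': 1
  'd': 4
  'e': 1
Scanning left to right for freq == 1:
  Position 0 ('d'): freq=4, skip
  Position 1 ('d'): freq=4, skip
  Position 2 ('d'): freq=4, skip
  Position 3 ('c'): unique! => answer = 3

3


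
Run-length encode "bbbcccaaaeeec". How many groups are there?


Input: bbbcccaaaeeec
Scanning for consecutive runs:
  Group 1: 'b' x 3 (positions 0-2)
  Group 2: 'c' x 3 (positions 3-5)
  Group 3: 'a' x 3 (positions 6-8)
  Group 4: 'e' x 3 (positions 9-11)
  Group 5: 'c' x 1 (positions 12-12)
Total groups: 5

5


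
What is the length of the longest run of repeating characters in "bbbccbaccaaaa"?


Input: "bbbccbaccaaaa"
Scanning for longest run:
  Position 1 ('b'): continues run of 'b', length=2
  Position 2 ('b'): continues run of 'b', length=3
  Position 3 ('c'): new char, reset run to 1
  Position 4 ('c'): continues run of 'c', length=2
  Position 5 ('b'): new char, reset run to 1
  Position 6 ('a'): new char, reset run to 1
  Position 7 ('c'): new char, reset run to 1
  Position 8 ('c'): continues run of 'c', length=2
  Position 9 ('a'): new char, reset run to 1
  Position 10 ('a'): continues run of 'a', length=2
  Position 11 ('a'): continues run of 'a', length=3
  Position 12 ('a'): continues run of 'a', length=4
Longest run: 'a' with length 4

4


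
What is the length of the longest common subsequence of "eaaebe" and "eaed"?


LCS of "eaaebe" and "eaed"
DP table:
           e    a    e    d
      0    0    0    0    0
  e   0    1    1    1    1
  a   0    1    2    2    2
  a   0    1    2    2    2
  e   0    1    2    3    3
  b   0    1    2    3    3
  e   0    1    2    3    3
LCS length = dp[6][4] = 3

3


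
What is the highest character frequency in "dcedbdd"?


Input: dcedbdd
Character counts:
  'b': 1
  'c': 1
  'd': 4
  'e': 1
Maximum frequency: 4

4


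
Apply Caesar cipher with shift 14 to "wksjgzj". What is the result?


Caesar cipher: shift "wksjgzj" by 14
  'w' (pos 22) + 14 = pos 10 = 'k'
  'k' (pos 10) + 14 = pos 24 = 'y'
  's' (pos 18) + 14 = pos 6 = 'g'
  'j' (pos 9) + 14 = pos 23 = 'x'
  'g' (pos 6) + 14 = pos 20 = 'u'
  'z' (pos 25) + 14 = pos 13 = 'n'
  'j' (pos 9) + 14 = pos 23 = 'x'
Result: kygxunx

kygxunx


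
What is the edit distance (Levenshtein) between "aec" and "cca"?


Computing edit distance: "aec" -> "cca"
DP table:
           c    c    a
      0    1    2    3
  a   1    1    2    2
  e   2    2    2    3
  c   3    2    2    3
Edit distance = dp[3][3] = 3

3


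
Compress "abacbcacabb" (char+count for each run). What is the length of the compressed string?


Input: abacbcacabb
Runs:
  'a' x 1 => "a1"
  'b' x 1 => "b1"
  'a' x 1 => "a1"
  'c' x 1 => "c1"
  'b' x 1 => "b1"
  'c' x 1 => "c1"
  'a' x 1 => "a1"
  'c' x 1 => "c1"
  'a' x 1 => "a1"
  'b' x 2 => "b2"
Compressed: "a1b1a1c1b1c1a1c1a1b2"
Compressed length: 20

20


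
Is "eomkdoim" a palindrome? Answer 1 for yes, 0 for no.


Input: eomkdoim
Reversed: miodkmoe
  Compare pos 0 ('e') with pos 7 ('m'): MISMATCH
  Compare pos 1 ('o') with pos 6 ('i'): MISMATCH
  Compare pos 2 ('m') with pos 5 ('o'): MISMATCH
  Compare pos 3 ('k') with pos 4 ('d'): MISMATCH
Result: not a palindrome

0


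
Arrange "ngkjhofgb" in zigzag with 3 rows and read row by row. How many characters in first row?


Zigzag "ngkjhofgb" into 3 rows:
Placing characters:
  'n' => row 0
  'g' => row 1
  'k' => row 2
  'j' => row 1
  'h' => row 0
  'o' => row 1
  'f' => row 2
  'g' => row 1
  'b' => row 0
Rows:
  Row 0: "nhb"
  Row 1: "gjog"
  Row 2: "kf"
First row length: 3

3


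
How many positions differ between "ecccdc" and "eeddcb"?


Comparing "ecccdc" and "eeddcb" position by position:
  Position 0: 'e' vs 'e' => same
  Position 1: 'c' vs 'e' => DIFFER
  Position 2: 'c' vs 'd' => DIFFER
  Position 3: 'c' vs 'd' => DIFFER
  Position 4: 'd' vs 'c' => DIFFER
  Position 5: 'c' vs 'b' => DIFFER
Positions that differ: 5

5


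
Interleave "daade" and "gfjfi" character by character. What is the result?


Interleaving "daade" and "gfjfi":
  Position 0: 'd' from first, 'g' from second => "dg"
  Position 1: 'a' from first, 'f' from second => "af"
  Position 2: 'a' from first, 'j' from second => "aj"
  Position 3: 'd' from first, 'f' from second => "df"
  Position 4: 'e' from first, 'i' from second => "ei"
Result: dgafajdfei

dgafajdfei


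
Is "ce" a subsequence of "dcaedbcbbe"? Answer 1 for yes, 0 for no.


Check if "ce" is a subsequence of "dcaedbcbbe"
Greedy scan:
  Position 0 ('d'): no match needed
  Position 1 ('c'): matches sub[0] = 'c'
  Position 2 ('a'): no match needed
  Position 3 ('e'): matches sub[1] = 'e'
  Position 4 ('d'): no match needed
  Position 5 ('b'): no match needed
  Position 6 ('c'): no match needed
  Position 7 ('b'): no match needed
  Position 8 ('b'): no match needed
  Position 9 ('e'): no match needed
All 2 characters matched => is a subsequence

1


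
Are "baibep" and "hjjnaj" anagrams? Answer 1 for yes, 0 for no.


Strings: "baibep", "hjjnaj"
Sorted first:  abbeip
Sorted second: ahjjjn
Differ at position 1: 'b' vs 'h' => not anagrams

0


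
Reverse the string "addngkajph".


Input: addngkajph
Reading characters right to left:
  Position 9: 'h'
  Position 8: 'p'
  Position 7: 'j'
  Position 6: 'a'
  Position 5: 'k'
  Position 4: 'g'
  Position 3: 'n'
  Position 2: 'd'
  Position 1: 'd'
  Position 0: 'a'
Reversed: hpjakgndda

hpjakgndda


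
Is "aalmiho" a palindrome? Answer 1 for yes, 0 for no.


Input: aalmiho
Reversed: ohimlaa
  Compare pos 0 ('a') with pos 6 ('o'): MISMATCH
  Compare pos 1 ('a') with pos 5 ('h'): MISMATCH
  Compare pos 2 ('l') with pos 4 ('i'): MISMATCH
Result: not a palindrome

0
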